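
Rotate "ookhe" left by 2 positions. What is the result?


Input: "ookhe", rotate left by 2
First 2 characters: "oo"
Remaining characters: "khe"
Concatenate remaining + first: "khe" + "oo" = "kheoo"

kheoo


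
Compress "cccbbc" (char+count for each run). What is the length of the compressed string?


Input: cccbbc
Runs:
  'c' x 3 => "c3"
  'b' x 2 => "b2"
  'c' x 1 => "c1"
Compressed: "c3b2c1"
Compressed length: 6

6


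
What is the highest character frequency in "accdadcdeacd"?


Input: accdadcdeacd
Character counts:
  'a': 3
  'c': 4
  'd': 4
  'e': 1
Maximum frequency: 4

4


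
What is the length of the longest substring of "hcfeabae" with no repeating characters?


Input: "hcfeabae"
Sliding window (track last position of each char):
  Position 0 ('h'): window [0,0] length 1 -- new best
  Position 1 ('c'): window [0,1] length 2 -- new best
  Position 2 ('f'): window [0,2] length 3 -- new best
  Position 3 ('e'): window [0,3] length 4 -- new best
  Position 4 ('a'): window [0,4] length 5 -- new best
  Position 5 ('b'): window [0,5] length 6 -- new best
  Position 6 ('a'): repeat (last at 4), move window start to 5
  Position 6 ('a'): window [5,6] length 2
  Position 7 ('e'): window [5,7] length 3
Longest substring with no repeats: "hcfeab" with length 6

6


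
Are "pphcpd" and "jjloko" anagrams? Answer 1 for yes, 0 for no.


Strings: "pphcpd", "jjloko"
Sorted first:  cdhppp
Sorted second: jjkloo
Differ at position 0: 'c' vs 'j' => not anagrams

0


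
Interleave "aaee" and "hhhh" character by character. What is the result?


Interleaving "aaee" and "hhhh":
  Position 0: 'a' from first, 'h' from second => "ah"
  Position 1: 'a' from first, 'h' from second => "ah"
  Position 2: 'e' from first, 'h' from second => "eh"
  Position 3: 'e' from first, 'h' from second => "eh"
Result: ahaheheh

ahaheheh


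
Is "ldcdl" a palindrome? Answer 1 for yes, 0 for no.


Input: ldcdl
Reversed: ldcdl
  Compare pos 0 ('l') with pos 4 ('l'): match
  Compare pos 1 ('d') with pos 3 ('d'): match
Result: palindrome

1


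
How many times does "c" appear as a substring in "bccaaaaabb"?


Searching for "c" in "bccaaaaabb"
Scanning each position:
  Position 0: "b" => no
  Position 1: "c" => MATCH
  Position 2: "c" => MATCH
  Position 3: "a" => no
  Position 4: "a" => no
  Position 5: "a" => no
  Position 6: "a" => no
  Position 7: "a" => no
  Position 8: "b" => no
  Position 9: "b" => no
Total occurrences: 2

2


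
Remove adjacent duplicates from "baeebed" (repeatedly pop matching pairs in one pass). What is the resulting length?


Input: baeebed
Stack-based adjacent duplicate removal:
  Read 'b': push. Stack: b
  Read 'a': push. Stack: ba
  Read 'e': push. Stack: bae
  Read 'e': matches stack top 'e' => pop. Stack: ba
  Read 'b': push. Stack: bab
  Read 'e': push. Stack: babe
  Read 'd': push. Stack: babed
Final stack: "babed" (length 5)

5


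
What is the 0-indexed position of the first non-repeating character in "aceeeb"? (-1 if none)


Input: aceeeb
Character frequencies:
  'a': 1
  'b': 1
  'c': 1
  'e': 3
Scanning left to right for freq == 1:
  Position 0 ('a'): unique! => answer = 0

0


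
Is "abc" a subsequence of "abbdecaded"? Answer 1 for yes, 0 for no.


Check if "abc" is a subsequence of "abbdecaded"
Greedy scan:
  Position 0 ('a'): matches sub[0] = 'a'
  Position 1 ('b'): matches sub[1] = 'b'
  Position 2 ('b'): no match needed
  Position 3 ('d'): no match needed
  Position 4 ('e'): no match needed
  Position 5 ('c'): matches sub[2] = 'c'
  Position 6 ('a'): no match needed
  Position 7 ('d'): no match needed
  Position 8 ('e'): no match needed
  Position 9 ('d'): no match needed
All 3 characters matched => is a subsequence

1


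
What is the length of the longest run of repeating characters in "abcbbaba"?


Input: "abcbbaba"
Scanning for longest run:
  Position 1 ('b'): new char, reset run to 1
  Position 2 ('c'): new char, reset run to 1
  Position 3 ('b'): new char, reset run to 1
  Position 4 ('b'): continues run of 'b', length=2
  Position 5 ('a'): new char, reset run to 1
  Position 6 ('b'): new char, reset run to 1
  Position 7 ('a'): new char, reset run to 1
Longest run: 'b' with length 2

2


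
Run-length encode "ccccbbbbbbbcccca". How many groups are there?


Input: ccccbbbbbbbcccca
Scanning for consecutive runs:
  Group 1: 'c' x 4 (positions 0-3)
  Group 2: 'b' x 7 (positions 4-10)
  Group 3: 'c' x 4 (positions 11-14)
  Group 4: 'a' x 1 (positions 15-15)
Total groups: 4

4


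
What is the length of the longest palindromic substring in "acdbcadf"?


Input: "acdbcadf"
Checking substrings for palindromes:
  No multi-char palindromic substrings found
Longest palindromic substring: "a" with length 1

1


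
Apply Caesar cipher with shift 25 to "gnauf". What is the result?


Caesar cipher: shift "gnauf" by 25
  'g' (pos 6) + 25 = pos 5 = 'f'
  'n' (pos 13) + 25 = pos 12 = 'm'
  'a' (pos 0) + 25 = pos 25 = 'z'
  'u' (pos 20) + 25 = pos 19 = 't'
  'f' (pos 5) + 25 = pos 4 = 'e'
Result: fmzte

fmzte


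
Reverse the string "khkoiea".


Input: khkoiea
Reading characters right to left:
  Position 6: 'a'
  Position 5: 'e'
  Position 4: 'i'
  Position 3: 'o'
  Position 2: 'k'
  Position 1: 'h'
  Position 0: 'k'
Reversed: aeiokhk

aeiokhk


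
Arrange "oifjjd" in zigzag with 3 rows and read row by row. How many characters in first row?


Zigzag "oifjjd" into 3 rows:
Placing characters:
  'o' => row 0
  'i' => row 1
  'f' => row 2
  'j' => row 1
  'j' => row 0
  'd' => row 1
Rows:
  Row 0: "oj"
  Row 1: "ijd"
  Row 2: "f"
First row length: 2

2


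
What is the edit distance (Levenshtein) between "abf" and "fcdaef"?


Computing edit distance: "abf" -> "fcdaef"
DP table:
           f    c    d    a    e    f
      0    1    2    3    4    5    6
  a   1    1    2    3    3    4    5
  b   2    2    2    3    4    4    5
  f   3    2    3    3    4    5    4
Edit distance = dp[3][6] = 4

4


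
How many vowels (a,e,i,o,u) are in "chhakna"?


Input: chhakna
Checking each character:
  'c' at position 0: consonant
  'h' at position 1: consonant
  'h' at position 2: consonant
  'a' at position 3: vowel (running total: 1)
  'k' at position 4: consonant
  'n' at position 5: consonant
  'a' at position 6: vowel (running total: 2)
Total vowels: 2

2


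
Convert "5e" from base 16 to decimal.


Input: "5e" in base 16
Positional expansion:
  Digit '5' (value 5) x 16^1 = 80
  Digit 'e' (value 14) x 16^0 = 14
Sum = 94

94


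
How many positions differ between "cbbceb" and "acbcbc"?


Comparing "cbbceb" and "acbcbc" position by position:
  Position 0: 'c' vs 'a' => DIFFER
  Position 1: 'b' vs 'c' => DIFFER
  Position 2: 'b' vs 'b' => same
  Position 3: 'c' vs 'c' => same
  Position 4: 'e' vs 'b' => DIFFER
  Position 5: 'b' vs 'c' => DIFFER
Positions that differ: 4

4


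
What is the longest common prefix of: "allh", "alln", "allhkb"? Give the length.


Words: allh, alln, allhkb
  Position 0: all 'a' => match
  Position 1: all 'l' => match
  Position 2: all 'l' => match
  Position 3: ('h', 'n', 'h') => mismatch, stop
LCP = "all" (length 3)

3


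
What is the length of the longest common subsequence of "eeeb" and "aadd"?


LCS of "eeeb" and "aadd"
DP table:
           a    a    d    d
      0    0    0    0    0
  e   0    0    0    0    0
  e   0    0    0    0    0
  e   0    0    0    0    0
  b   0    0    0    0    0
LCS length = dp[4][4] = 0

0


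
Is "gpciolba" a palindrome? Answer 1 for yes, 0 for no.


Input: gpciolba
Reversed: abloicpg
  Compare pos 0 ('g') with pos 7 ('a'): MISMATCH
  Compare pos 1 ('p') with pos 6 ('b'): MISMATCH
  Compare pos 2 ('c') with pos 5 ('l'): MISMATCH
  Compare pos 3 ('i') with pos 4 ('o'): MISMATCH
Result: not a palindrome

0


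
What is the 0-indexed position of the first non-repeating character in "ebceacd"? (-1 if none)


Input: ebceacd
Character frequencies:
  'a': 1
  'b': 1
  'c': 2
  'd': 1
  'e': 2
Scanning left to right for freq == 1:
  Position 0 ('e'): freq=2, skip
  Position 1 ('b'): unique! => answer = 1

1


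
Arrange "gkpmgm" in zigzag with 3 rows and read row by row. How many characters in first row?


Zigzag "gkpmgm" into 3 rows:
Placing characters:
  'g' => row 0
  'k' => row 1
  'p' => row 2
  'm' => row 1
  'g' => row 0
  'm' => row 1
Rows:
  Row 0: "gg"
  Row 1: "kmm"
  Row 2: "p"
First row length: 2

2


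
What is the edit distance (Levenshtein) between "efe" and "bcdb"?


Computing edit distance: "efe" -> "bcdb"
DP table:
           b    c    d    b
      0    1    2    3    4
  e   1    1    2    3    4
  f   2    2    2    3    4
  e   3    3    3    3    4
Edit distance = dp[3][4] = 4

4


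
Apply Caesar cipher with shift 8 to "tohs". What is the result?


Caesar cipher: shift "tohs" by 8
  't' (pos 19) + 8 = pos 1 = 'b'
  'o' (pos 14) + 8 = pos 22 = 'w'
  'h' (pos 7) + 8 = pos 15 = 'p'
  's' (pos 18) + 8 = pos 0 = 'a'
Result: bwpa

bwpa


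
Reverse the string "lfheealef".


Input: lfheealef
Reading characters right to left:
  Position 8: 'f'
  Position 7: 'e'
  Position 6: 'l'
  Position 5: 'a'
  Position 4: 'e'
  Position 3: 'e'
  Position 2: 'h'
  Position 1: 'f'
  Position 0: 'l'
Reversed: felaeehfl

felaeehfl


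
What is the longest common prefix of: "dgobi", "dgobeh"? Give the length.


Words: dgobi, dgobeh
  Position 0: all 'd' => match
  Position 1: all 'g' => match
  Position 2: all 'o' => match
  Position 3: all 'b' => match
  Position 4: ('i', 'e') => mismatch, stop
LCP = "dgob" (length 4)

4


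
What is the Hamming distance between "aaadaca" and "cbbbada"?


Comparing "aaadaca" and "cbbbada" position by position:
  Position 0: 'a' vs 'c' => differ
  Position 1: 'a' vs 'b' => differ
  Position 2: 'a' vs 'b' => differ
  Position 3: 'd' vs 'b' => differ
  Position 4: 'a' vs 'a' => same
  Position 5: 'c' vs 'd' => differ
  Position 6: 'a' vs 'a' => same
Total differences (Hamming distance): 5

5


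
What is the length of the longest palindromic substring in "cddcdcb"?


Input: "cddcdcb"
Checking substrings for palindromes:
  [0:4] "cddc" (len 4) => palindrome
  [2:5] "dcd" (len 3) => palindrome
  [3:6] "cdc" (len 3) => palindrome
  [1:3] "dd" (len 2) => palindrome
Longest palindromic substring: "cddc" with length 4

4


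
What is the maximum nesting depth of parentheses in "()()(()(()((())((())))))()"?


Input: "()()(()(()((())((())))))()"
Tracking depth:
  Position 0 '(': depth becomes 1
  Position 1 ')': depth becomes 0
  Position 2 '(': depth becomes 1
  Position 3 ')': depth becomes 0
  Position 4 '(': depth becomes 1
  Position 5 '(': depth becomes 2
  Position 6 ')': depth becomes 1
  Position 7 '(': depth becomes 2
  Position 8 '(': depth becomes 3
  Position 9 ')': depth becomes 2
  Position 10 '(': depth becomes 3
  Position 11 '(': depth becomes 4
  Position 12 '(': depth becomes 5
  Position 13 ')': depth becomes 4
  Position 14 ')': depth becomes 3
  Position 15 '(': depth becomes 4
  Position 16 '(': depth becomes 5
  Position 17 '(': depth becomes 6
  Position 18 ')': depth becomes 5
  Position 19 ')': depth becomes 4
  Position 20 ')': depth becomes 3
  Position 21 ')': depth becomes 2
  Position 22 ')': depth becomes 1
  Position 23 ')': depth becomes 0
  Position 24 '(': depth becomes 1
  Position 25 ')': depth becomes 0
Maximum depth reached: 6

6


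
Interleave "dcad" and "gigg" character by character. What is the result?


Interleaving "dcad" and "gigg":
  Position 0: 'd' from first, 'g' from second => "dg"
  Position 1: 'c' from first, 'i' from second => "ci"
  Position 2: 'a' from first, 'g' from second => "ag"
  Position 3: 'd' from first, 'g' from second => "dg"
Result: dgciagdg

dgciagdg


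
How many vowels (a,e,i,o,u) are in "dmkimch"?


Input: dmkimch
Checking each character:
  'd' at position 0: consonant
  'm' at position 1: consonant
  'k' at position 2: consonant
  'i' at position 3: vowel (running total: 1)
  'm' at position 4: consonant
  'c' at position 5: consonant
  'h' at position 6: consonant
Total vowels: 1

1


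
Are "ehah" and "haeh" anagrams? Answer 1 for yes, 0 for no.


Strings: "ehah", "haeh"
Sorted first:  aehh
Sorted second: aehh
Sorted forms match => anagrams

1


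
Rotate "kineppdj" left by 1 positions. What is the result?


Input: "kineppdj", rotate left by 1
First 1 characters: "k"
Remaining characters: "ineppdj"
Concatenate remaining + first: "ineppdj" + "k" = "ineppdjk"

ineppdjk


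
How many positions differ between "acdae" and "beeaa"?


Comparing "acdae" and "beeaa" position by position:
  Position 0: 'a' vs 'b' => DIFFER
  Position 1: 'c' vs 'e' => DIFFER
  Position 2: 'd' vs 'e' => DIFFER
  Position 3: 'a' vs 'a' => same
  Position 4: 'e' vs 'a' => DIFFER
Positions that differ: 4

4


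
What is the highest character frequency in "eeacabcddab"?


Input: eeacabcddab
Character counts:
  'a': 3
  'b': 2
  'c': 2
  'd': 2
  'e': 2
Maximum frequency: 3

3


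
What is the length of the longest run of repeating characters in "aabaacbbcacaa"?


Input: "aabaacbbcacaa"
Scanning for longest run:
  Position 1 ('a'): continues run of 'a', length=2
  Position 2 ('b'): new char, reset run to 1
  Position 3 ('a'): new char, reset run to 1
  Position 4 ('a'): continues run of 'a', length=2
  Position 5 ('c'): new char, reset run to 1
  Position 6 ('b'): new char, reset run to 1
  Position 7 ('b'): continues run of 'b', length=2
  Position 8 ('c'): new char, reset run to 1
  Position 9 ('a'): new char, reset run to 1
  Position 10 ('c'): new char, reset run to 1
  Position 11 ('a'): new char, reset run to 1
  Position 12 ('a'): continues run of 'a', length=2
Longest run: 'a' with length 2

2


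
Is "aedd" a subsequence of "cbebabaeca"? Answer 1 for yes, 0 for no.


Check if "aedd" is a subsequence of "cbebabaeca"
Greedy scan:
  Position 0 ('c'): no match needed
  Position 1 ('b'): no match needed
  Position 2 ('e'): no match needed
  Position 3 ('b'): no match needed
  Position 4 ('a'): matches sub[0] = 'a'
  Position 5 ('b'): no match needed
  Position 6 ('a'): no match needed
  Position 7 ('e'): matches sub[1] = 'e'
  Position 8 ('c'): no match needed
  Position 9 ('a'): no match needed
Only matched 2/4 characters => not a subsequence

0


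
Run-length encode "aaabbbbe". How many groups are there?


Input: aaabbbbe
Scanning for consecutive runs:
  Group 1: 'a' x 3 (positions 0-2)
  Group 2: 'b' x 4 (positions 3-6)
  Group 3: 'e' x 1 (positions 7-7)
Total groups: 3

3


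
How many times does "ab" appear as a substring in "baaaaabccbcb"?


Searching for "ab" in "baaaaabccbcb"
Scanning each position:
  Position 0: "ba" => no
  Position 1: "aa" => no
  Position 2: "aa" => no
  Position 3: "aa" => no
  Position 4: "aa" => no
  Position 5: "ab" => MATCH
  Position 6: "bc" => no
  Position 7: "cc" => no
  Position 8: "cb" => no
  Position 9: "bc" => no
  Position 10: "cb" => no
Total occurrences: 1

1


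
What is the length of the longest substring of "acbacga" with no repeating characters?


Input: "acbacga"
Sliding window (track last position of each char):
  Position 0 ('a'): window [0,0] length 1 -- new best
  Position 1 ('c'): window [0,1] length 2 -- new best
  Position 2 ('b'): window [0,2] length 3 -- new best
  Position 3 ('a'): repeat (last at 0), move window start to 1
  Position 3 ('a'): window [1,3] length 3
  Position 4 ('c'): repeat (last at 1), move window start to 2
  Position 4 ('c'): window [2,4] length 3
  Position 5 ('g'): window [2,5] length 4 -- new best
  Position 6 ('a'): repeat (last at 3), move window start to 4
  Position 6 ('a'): window [4,6] length 3
Longest substring with no repeats: "bacg" with length 4

4


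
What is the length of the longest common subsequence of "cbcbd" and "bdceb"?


LCS of "cbcbd" and "bdceb"
DP table:
           b    d    c    e    b
      0    0    0    0    0    0
  c   0    0    0    1    1    1
  b   0    1    1    1    1    2
  c   0    1    1    2    2    2
  b   0    1    1    2    2    3
  d   0    1    2    2    2    3
LCS length = dp[5][5] = 3

3


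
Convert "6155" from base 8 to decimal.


Input: "6155" in base 8
Positional expansion:
  Digit '6' (value 6) x 8^3 = 3072
  Digit '1' (value 1) x 8^2 = 64
  Digit '5' (value 5) x 8^1 = 40
  Digit '5' (value 5) x 8^0 = 5
Sum = 3181

3181


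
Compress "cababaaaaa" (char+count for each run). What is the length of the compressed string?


Input: cababaaaaa
Runs:
  'c' x 1 => "c1"
  'a' x 1 => "a1"
  'b' x 1 => "b1"
  'a' x 1 => "a1"
  'b' x 1 => "b1"
  'a' x 5 => "a5"
Compressed: "c1a1b1a1b1a5"
Compressed length: 12

12


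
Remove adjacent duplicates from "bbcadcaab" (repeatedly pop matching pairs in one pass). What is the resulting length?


Input: bbcadcaab
Stack-based adjacent duplicate removal:
  Read 'b': push. Stack: b
  Read 'b': matches stack top 'b' => pop. Stack: (empty)
  Read 'c': push. Stack: c
  Read 'a': push. Stack: ca
  Read 'd': push. Stack: cad
  Read 'c': push. Stack: cadc
  Read 'a': push. Stack: cadca
  Read 'a': matches stack top 'a' => pop. Stack: cadc
  Read 'b': push. Stack: cadcb
Final stack: "cadcb" (length 5)

5


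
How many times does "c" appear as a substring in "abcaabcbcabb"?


Searching for "c" in "abcaabcbcabb"
Scanning each position:
  Position 0: "a" => no
  Position 1: "b" => no
  Position 2: "c" => MATCH
  Position 3: "a" => no
  Position 4: "a" => no
  Position 5: "b" => no
  Position 6: "c" => MATCH
  Position 7: "b" => no
  Position 8: "c" => MATCH
  Position 9: "a" => no
  Position 10: "b" => no
  Position 11: "b" => no
Total occurrences: 3

3


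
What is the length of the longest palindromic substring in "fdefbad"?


Input: "fdefbad"
Checking substrings for palindromes:
  No multi-char palindromic substrings found
Longest palindromic substring: "f" with length 1

1


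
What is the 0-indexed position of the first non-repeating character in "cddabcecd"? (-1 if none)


Input: cddabcecd
Character frequencies:
  'a': 1
  'b': 1
  'c': 3
  'd': 3
  'e': 1
Scanning left to right for freq == 1:
  Position 0 ('c'): freq=3, skip
  Position 1 ('d'): freq=3, skip
  Position 2 ('d'): freq=3, skip
  Position 3 ('a'): unique! => answer = 3

3


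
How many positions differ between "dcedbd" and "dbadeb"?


Comparing "dcedbd" and "dbadeb" position by position:
  Position 0: 'd' vs 'd' => same
  Position 1: 'c' vs 'b' => DIFFER
  Position 2: 'e' vs 'a' => DIFFER
  Position 3: 'd' vs 'd' => same
  Position 4: 'b' vs 'e' => DIFFER
  Position 5: 'd' vs 'b' => DIFFER
Positions that differ: 4

4


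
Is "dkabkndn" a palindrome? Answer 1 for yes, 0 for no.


Input: dkabkndn
Reversed: ndnkbakd
  Compare pos 0 ('d') with pos 7 ('n'): MISMATCH
  Compare pos 1 ('k') with pos 6 ('d'): MISMATCH
  Compare pos 2 ('a') with pos 5 ('n'): MISMATCH
  Compare pos 3 ('b') with pos 4 ('k'): MISMATCH
Result: not a palindrome

0


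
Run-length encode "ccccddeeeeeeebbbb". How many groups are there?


Input: ccccddeeeeeeebbbb
Scanning for consecutive runs:
  Group 1: 'c' x 4 (positions 0-3)
  Group 2: 'd' x 2 (positions 4-5)
  Group 3: 'e' x 7 (positions 6-12)
  Group 4: 'b' x 4 (positions 13-16)
Total groups: 4

4


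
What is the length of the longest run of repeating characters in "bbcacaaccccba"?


Input: "bbcacaaccccba"
Scanning for longest run:
  Position 1 ('b'): continues run of 'b', length=2
  Position 2 ('c'): new char, reset run to 1
  Position 3 ('a'): new char, reset run to 1
  Position 4 ('c'): new char, reset run to 1
  Position 5 ('a'): new char, reset run to 1
  Position 6 ('a'): continues run of 'a', length=2
  Position 7 ('c'): new char, reset run to 1
  Position 8 ('c'): continues run of 'c', length=2
  Position 9 ('c'): continues run of 'c', length=3
  Position 10 ('c'): continues run of 'c', length=4
  Position 11 ('b'): new char, reset run to 1
  Position 12 ('a'): new char, reset run to 1
Longest run: 'c' with length 4

4


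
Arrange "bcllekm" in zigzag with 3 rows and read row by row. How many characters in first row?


Zigzag "bcllekm" into 3 rows:
Placing characters:
  'b' => row 0
  'c' => row 1
  'l' => row 2
  'l' => row 1
  'e' => row 0
  'k' => row 1
  'm' => row 2
Rows:
  Row 0: "be"
  Row 1: "clk"
  Row 2: "lm"
First row length: 2

2


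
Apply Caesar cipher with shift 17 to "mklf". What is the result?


Caesar cipher: shift "mklf" by 17
  'm' (pos 12) + 17 = pos 3 = 'd'
  'k' (pos 10) + 17 = pos 1 = 'b'
  'l' (pos 11) + 17 = pos 2 = 'c'
  'f' (pos 5) + 17 = pos 22 = 'w'
Result: dbcw

dbcw


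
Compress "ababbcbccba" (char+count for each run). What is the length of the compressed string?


Input: ababbcbccba
Runs:
  'a' x 1 => "a1"
  'b' x 1 => "b1"
  'a' x 1 => "a1"
  'b' x 2 => "b2"
  'c' x 1 => "c1"
  'b' x 1 => "b1"
  'c' x 2 => "c2"
  'b' x 1 => "b1"
  'a' x 1 => "a1"
Compressed: "a1b1a1b2c1b1c2b1a1"
Compressed length: 18

18


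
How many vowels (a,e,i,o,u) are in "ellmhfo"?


Input: ellmhfo
Checking each character:
  'e' at position 0: vowel (running total: 1)
  'l' at position 1: consonant
  'l' at position 2: consonant
  'm' at position 3: consonant
  'h' at position 4: consonant
  'f' at position 5: consonant
  'o' at position 6: vowel (running total: 2)
Total vowels: 2

2


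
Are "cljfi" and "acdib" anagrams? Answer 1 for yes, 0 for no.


Strings: "cljfi", "acdib"
Sorted first:  cfijl
Sorted second: abcdi
Differ at position 0: 'c' vs 'a' => not anagrams

0


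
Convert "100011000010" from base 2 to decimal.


Input: "100011000010" in base 2
Positional expansion:
  Digit '1' (value 1) x 2^11 = 2048
  Digit '0' (value 0) x 2^10 = 0
  Digit '0' (value 0) x 2^9 = 0
  Digit '0' (value 0) x 2^8 = 0
  Digit '1' (value 1) x 2^7 = 128
  Digit '1' (value 1) x 2^6 = 64
  Digit '0' (value 0) x 2^5 = 0
  Digit '0' (value 0) x 2^4 = 0
  Digit '0' (value 0) x 2^3 = 0
  Digit '0' (value 0) x 2^2 = 0
  Digit '1' (value 1) x 2^1 = 2
  Digit '0' (value 0) x 2^0 = 0
Sum = 2242

2242


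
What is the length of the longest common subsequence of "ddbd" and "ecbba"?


LCS of "ddbd" and "ecbba"
DP table:
           e    c    b    b    a
      0    0    0    0    0    0
  d   0    0    0    0    0    0
  d   0    0    0    0    0    0
  b   0    0    0    1    1    1
  d   0    0    0    1    1    1
LCS length = dp[4][5] = 1

1


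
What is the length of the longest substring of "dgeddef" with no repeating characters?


Input: "dgeddef"
Sliding window (track last position of each char):
  Position 0 ('d'): window [0,0] length 1 -- new best
  Position 1 ('g'): window [0,1] length 2 -- new best
  Position 2 ('e'): window [0,2] length 3 -- new best
  Position 3 ('d'): repeat (last at 0), move window start to 1
  Position 3 ('d'): window [1,3] length 3
  Position 4 ('d'): repeat (last at 3), move window start to 4
  Position 4 ('d'): window [4,4] length 1
  Position 5 ('e'): window [4,5] length 2
  Position 6 ('f'): window [4,6] length 3
Longest substring with no repeats: "dge" with length 3

3


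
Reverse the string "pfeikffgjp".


Input: pfeikffgjp
Reading characters right to left:
  Position 9: 'p'
  Position 8: 'j'
  Position 7: 'g'
  Position 6: 'f'
  Position 5: 'f'
  Position 4: 'k'
  Position 3: 'i'
  Position 2: 'e'
  Position 1: 'f'
  Position 0: 'p'
Reversed: pjgffkiefp

pjgffkiefp


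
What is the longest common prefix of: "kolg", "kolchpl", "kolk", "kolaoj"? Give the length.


Words: kolg, kolchpl, kolk, kolaoj
  Position 0: all 'k' => match
  Position 1: all 'o' => match
  Position 2: all 'l' => match
  Position 3: ('g', 'c', 'k', 'a') => mismatch, stop
LCP = "kol" (length 3)

3


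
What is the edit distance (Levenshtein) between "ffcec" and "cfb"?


Computing edit distance: "ffcec" -> "cfb"
DP table:
           c    f    b
      0    1    2    3
  f   1    1    1    2
  f   2    2    1    2
  c   3    2    2    2
  e   4    3    3    3
  c   5    4    4    4
Edit distance = dp[5][3] = 4

4


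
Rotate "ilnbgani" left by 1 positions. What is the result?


Input: "ilnbgani", rotate left by 1
First 1 characters: "i"
Remaining characters: "lnbgani"
Concatenate remaining + first: "lnbgani" + "i" = "lnbganii"

lnbganii


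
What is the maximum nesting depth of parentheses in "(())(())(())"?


Input: "(())(())(())"
Tracking depth:
  Position 0 '(': depth becomes 1
  Position 1 '(': depth becomes 2
  Position 2 ')': depth becomes 1
  Position 3 ')': depth becomes 0
  Position 4 '(': depth becomes 1
  Position 5 '(': depth becomes 2
  Position 6 ')': depth becomes 1
  Position 7 ')': depth becomes 0
  Position 8 '(': depth becomes 1
  Position 9 '(': depth becomes 2
  Position 10 ')': depth becomes 1
  Position 11 ')': depth becomes 0
Maximum depth reached: 2

2


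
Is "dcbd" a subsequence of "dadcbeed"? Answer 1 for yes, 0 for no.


Check if "dcbd" is a subsequence of "dadcbeed"
Greedy scan:
  Position 0 ('d'): matches sub[0] = 'd'
  Position 1 ('a'): no match needed
  Position 2 ('d'): no match needed
  Position 3 ('c'): matches sub[1] = 'c'
  Position 4 ('b'): matches sub[2] = 'b'
  Position 5 ('e'): no match needed
  Position 6 ('e'): no match needed
  Position 7 ('d'): matches sub[3] = 'd'
All 4 characters matched => is a subsequence

1


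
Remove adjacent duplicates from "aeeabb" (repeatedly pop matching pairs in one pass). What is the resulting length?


Input: aeeabb
Stack-based adjacent duplicate removal:
  Read 'a': push. Stack: a
  Read 'e': push. Stack: ae
  Read 'e': matches stack top 'e' => pop. Stack: a
  Read 'a': matches stack top 'a' => pop. Stack: (empty)
  Read 'b': push. Stack: b
  Read 'b': matches stack top 'b' => pop. Stack: (empty)
Final stack: "" (length 0)

0


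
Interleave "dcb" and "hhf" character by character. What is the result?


Interleaving "dcb" and "hhf":
  Position 0: 'd' from first, 'h' from second => "dh"
  Position 1: 'c' from first, 'h' from second => "ch"
  Position 2: 'b' from first, 'f' from second => "bf"
Result: dhchbf

dhchbf


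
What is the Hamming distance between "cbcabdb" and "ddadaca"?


Comparing "cbcabdb" and "ddadaca" position by position:
  Position 0: 'c' vs 'd' => differ
  Position 1: 'b' vs 'd' => differ
  Position 2: 'c' vs 'a' => differ
  Position 3: 'a' vs 'd' => differ
  Position 4: 'b' vs 'a' => differ
  Position 5: 'd' vs 'c' => differ
  Position 6: 'b' vs 'a' => differ
Total differences (Hamming distance): 7

7


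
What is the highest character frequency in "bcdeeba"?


Input: bcdeeba
Character counts:
  'a': 1
  'b': 2
  'c': 1
  'd': 1
  'e': 2
Maximum frequency: 2

2


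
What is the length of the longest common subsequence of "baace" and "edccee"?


LCS of "baace" and "edccee"
DP table:
           e    d    c    c    e    e
      0    0    0    0    0    0    0
  b   0    0    0    0    0    0    0
  a   0    0    0    0    0    0    0
  a   0    0    0    0    0    0    0
  c   0    0    0    1    1    1    1
  e   0    1    1    1    1    2    2
LCS length = dp[5][6] = 2

2


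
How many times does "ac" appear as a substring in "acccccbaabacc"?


Searching for "ac" in "acccccbaabacc"
Scanning each position:
  Position 0: "ac" => MATCH
  Position 1: "cc" => no
  Position 2: "cc" => no
  Position 3: "cc" => no
  Position 4: "cc" => no
  Position 5: "cb" => no
  Position 6: "ba" => no
  Position 7: "aa" => no
  Position 8: "ab" => no
  Position 9: "ba" => no
  Position 10: "ac" => MATCH
  Position 11: "cc" => no
Total occurrences: 2

2


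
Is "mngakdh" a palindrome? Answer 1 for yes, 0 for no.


Input: mngakdh
Reversed: hdkagnm
  Compare pos 0 ('m') with pos 6 ('h'): MISMATCH
  Compare pos 1 ('n') with pos 5 ('d'): MISMATCH
  Compare pos 2 ('g') with pos 4 ('k'): MISMATCH
Result: not a palindrome

0


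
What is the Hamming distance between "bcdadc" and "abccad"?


Comparing "bcdadc" and "abccad" position by position:
  Position 0: 'b' vs 'a' => differ
  Position 1: 'c' vs 'b' => differ
  Position 2: 'd' vs 'c' => differ
  Position 3: 'a' vs 'c' => differ
  Position 4: 'd' vs 'a' => differ
  Position 5: 'c' vs 'd' => differ
Total differences (Hamming distance): 6

6


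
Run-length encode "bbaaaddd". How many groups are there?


Input: bbaaaddd
Scanning for consecutive runs:
  Group 1: 'b' x 2 (positions 0-1)
  Group 2: 'a' x 3 (positions 2-4)
  Group 3: 'd' x 3 (positions 5-7)
Total groups: 3

3


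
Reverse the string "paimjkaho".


Input: paimjkaho
Reading characters right to left:
  Position 8: 'o'
  Position 7: 'h'
  Position 6: 'a'
  Position 5: 'k'
  Position 4: 'j'
  Position 3: 'm'
  Position 2: 'i'
  Position 1: 'a'
  Position 0: 'p'
Reversed: ohakjmiap

ohakjmiap


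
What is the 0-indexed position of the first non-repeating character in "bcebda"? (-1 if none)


Input: bcebda
Character frequencies:
  'a': 1
  'b': 2
  'c': 1
  'd': 1
  'e': 1
Scanning left to right for freq == 1:
  Position 0 ('b'): freq=2, skip
  Position 1 ('c'): unique! => answer = 1

1


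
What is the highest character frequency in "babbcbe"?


Input: babbcbe
Character counts:
  'a': 1
  'b': 4
  'c': 1
  'e': 1
Maximum frequency: 4

4


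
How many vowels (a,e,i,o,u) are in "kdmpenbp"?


Input: kdmpenbp
Checking each character:
  'k' at position 0: consonant
  'd' at position 1: consonant
  'm' at position 2: consonant
  'p' at position 3: consonant
  'e' at position 4: vowel (running total: 1)
  'n' at position 5: consonant
  'b' at position 6: consonant
  'p' at position 7: consonant
Total vowels: 1

1


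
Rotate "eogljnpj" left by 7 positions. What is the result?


Input: "eogljnpj", rotate left by 7
First 7 characters: "eogljnp"
Remaining characters: "j"
Concatenate remaining + first: "j" + "eogljnp" = "jeogljnp"

jeogljnp


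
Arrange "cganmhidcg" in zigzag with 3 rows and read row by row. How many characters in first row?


Zigzag "cganmhidcg" into 3 rows:
Placing characters:
  'c' => row 0
  'g' => row 1
  'a' => row 2
  'n' => row 1
  'm' => row 0
  'h' => row 1
  'i' => row 2
  'd' => row 1
  'c' => row 0
  'g' => row 1
Rows:
  Row 0: "cmc"
  Row 1: "gnhdg"
  Row 2: "ai"
First row length: 3

3


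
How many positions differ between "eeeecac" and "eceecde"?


Comparing "eeeecac" and "eceecde" position by position:
  Position 0: 'e' vs 'e' => same
  Position 1: 'e' vs 'c' => DIFFER
  Position 2: 'e' vs 'e' => same
  Position 3: 'e' vs 'e' => same
  Position 4: 'c' vs 'c' => same
  Position 5: 'a' vs 'd' => DIFFER
  Position 6: 'c' vs 'e' => DIFFER
Positions that differ: 3

3


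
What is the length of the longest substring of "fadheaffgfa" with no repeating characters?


Input: "fadheaffgfa"
Sliding window (track last position of each char):
  Position 0 ('f'): window [0,0] length 1 -- new best
  Position 1 ('a'): window [0,1] length 2 -- new best
  Position 2 ('d'): window [0,2] length 3 -- new best
  Position 3 ('h'): window [0,3] length 4 -- new best
  Position 4 ('e'): window [0,4] length 5 -- new best
  Position 5 ('a'): repeat (last at 1), move window start to 2
  Position 5 ('a'): window [2,5] length 4
  Position 6 ('f'): window [2,6] length 5
  Position 7 ('f'): repeat (last at 6), move window start to 7
  Position 7 ('f'): window [7,7] length 1
  Position 8 ('g'): window [7,8] length 2
  Position 9 ('f'): repeat (last at 7), move window start to 8
  Position 9 ('f'): window [8,9] length 2
  Position 10 ('a'): window [8,10] length 3
Longest substring with no repeats: "fadhe" with length 5

5


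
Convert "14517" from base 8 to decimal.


Input: "14517" in base 8
Positional expansion:
  Digit '1' (value 1) x 8^4 = 4096
  Digit '4' (value 4) x 8^3 = 2048
  Digit '5' (value 5) x 8^2 = 320
  Digit '1' (value 1) x 8^1 = 8
  Digit '7' (value 7) x 8^0 = 7
Sum = 6479

6479


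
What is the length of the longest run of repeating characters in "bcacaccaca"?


Input: "bcacaccaca"
Scanning for longest run:
  Position 1 ('c'): new char, reset run to 1
  Position 2 ('a'): new char, reset run to 1
  Position 3 ('c'): new char, reset run to 1
  Position 4 ('a'): new char, reset run to 1
  Position 5 ('c'): new char, reset run to 1
  Position 6 ('c'): continues run of 'c', length=2
  Position 7 ('a'): new char, reset run to 1
  Position 8 ('c'): new char, reset run to 1
  Position 9 ('a'): new char, reset run to 1
Longest run: 'c' with length 2

2


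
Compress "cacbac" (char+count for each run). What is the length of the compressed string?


Input: cacbac
Runs:
  'c' x 1 => "c1"
  'a' x 1 => "a1"
  'c' x 1 => "c1"
  'b' x 1 => "b1"
  'a' x 1 => "a1"
  'c' x 1 => "c1"
Compressed: "c1a1c1b1a1c1"
Compressed length: 12

12


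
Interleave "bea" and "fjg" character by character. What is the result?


Interleaving "bea" and "fjg":
  Position 0: 'b' from first, 'f' from second => "bf"
  Position 1: 'e' from first, 'j' from second => "ej"
  Position 2: 'a' from first, 'g' from second => "ag"
Result: bfejag

bfejag


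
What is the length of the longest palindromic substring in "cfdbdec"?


Input: "cfdbdec"
Checking substrings for palindromes:
  [2:5] "dbd" (len 3) => palindrome
Longest palindromic substring: "dbd" with length 3

3


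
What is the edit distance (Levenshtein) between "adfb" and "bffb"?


Computing edit distance: "adfb" -> "bffb"
DP table:
           b    f    f    b
      0    1    2    3    4
  a   1    1    2    3    4
  d   2    2    2    3    4
  f   3    3    2    2    3
  b   4    3    3    3    2
Edit distance = dp[4][4] = 2

2


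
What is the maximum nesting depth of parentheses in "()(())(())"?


Input: "()(())(())"
Tracking depth:
  Position 0 '(': depth becomes 1
  Position 1 ')': depth becomes 0
  Position 2 '(': depth becomes 1
  Position 3 '(': depth becomes 2
  Position 4 ')': depth becomes 1
  Position 5 ')': depth becomes 0
  Position 6 '(': depth becomes 1
  Position 7 '(': depth becomes 2
  Position 8 ')': depth becomes 1
  Position 9 ')': depth becomes 0
Maximum depth reached: 2

2


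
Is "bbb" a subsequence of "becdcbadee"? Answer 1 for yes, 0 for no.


Check if "bbb" is a subsequence of "becdcbadee"
Greedy scan:
  Position 0 ('b'): matches sub[0] = 'b'
  Position 1 ('e'): no match needed
  Position 2 ('c'): no match needed
  Position 3 ('d'): no match needed
  Position 4 ('c'): no match needed
  Position 5 ('b'): matches sub[1] = 'b'
  Position 6 ('a'): no match needed
  Position 7 ('d'): no match needed
  Position 8 ('e'): no match needed
  Position 9 ('e'): no match needed
Only matched 2/3 characters => not a subsequence

0


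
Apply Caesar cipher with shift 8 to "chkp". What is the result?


Caesar cipher: shift "chkp" by 8
  'c' (pos 2) + 8 = pos 10 = 'k'
  'h' (pos 7) + 8 = pos 15 = 'p'
  'k' (pos 10) + 8 = pos 18 = 's'
  'p' (pos 15) + 8 = pos 23 = 'x'
Result: kpsx

kpsx


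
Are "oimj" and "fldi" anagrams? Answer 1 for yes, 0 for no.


Strings: "oimj", "fldi"
Sorted first:  ijmo
Sorted second: dfil
Differ at position 0: 'i' vs 'd' => not anagrams

0


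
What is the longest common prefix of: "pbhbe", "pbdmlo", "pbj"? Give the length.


Words: pbhbe, pbdmlo, pbj
  Position 0: all 'p' => match
  Position 1: all 'b' => match
  Position 2: ('h', 'd', 'j') => mismatch, stop
LCP = "pb" (length 2)

2


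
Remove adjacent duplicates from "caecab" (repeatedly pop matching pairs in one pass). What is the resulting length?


Input: caecab
Stack-based adjacent duplicate removal:
  Read 'c': push. Stack: c
  Read 'a': push. Stack: ca
  Read 'e': push. Stack: cae
  Read 'c': push. Stack: caec
  Read 'a': push. Stack: caeca
  Read 'b': push. Stack: caecab
Final stack: "caecab" (length 6)

6


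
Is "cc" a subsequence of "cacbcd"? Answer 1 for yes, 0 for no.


Check if "cc" is a subsequence of "cacbcd"
Greedy scan:
  Position 0 ('c'): matches sub[0] = 'c'
  Position 1 ('a'): no match needed
  Position 2 ('c'): matches sub[1] = 'c'
  Position 3 ('b'): no match needed
  Position 4 ('c'): no match needed
  Position 5 ('d'): no match needed
All 2 characters matched => is a subsequence

1


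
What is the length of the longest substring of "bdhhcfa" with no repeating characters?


Input: "bdhhcfa"
Sliding window (track last position of each char):
  Position 0 ('b'): window [0,0] length 1 -- new best
  Position 1 ('d'): window [0,1] length 2 -- new best
  Position 2 ('h'): window [0,2] length 3 -- new best
  Position 3 ('h'): repeat (last at 2), move window start to 3
  Position 3 ('h'): window [3,3] length 1
  Position 4 ('c'): window [3,4] length 2
  Position 5 ('f'): window [3,5] length 3
  Position 6 ('a'): window [3,6] length 4 -- new best
Longest substring with no repeats: "hcfa" with length 4

4


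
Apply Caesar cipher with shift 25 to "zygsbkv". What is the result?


Caesar cipher: shift "zygsbkv" by 25
  'z' (pos 25) + 25 = pos 24 = 'y'
  'y' (pos 24) + 25 = pos 23 = 'x'
  'g' (pos 6) + 25 = pos 5 = 'f'
  's' (pos 18) + 25 = pos 17 = 'r'
  'b' (pos 1) + 25 = pos 0 = 'a'
  'k' (pos 10) + 25 = pos 9 = 'j'
  'v' (pos 21) + 25 = pos 20 = 'u'
Result: yxfraju

yxfraju


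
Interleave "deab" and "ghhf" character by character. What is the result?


Interleaving "deab" and "ghhf":
  Position 0: 'd' from first, 'g' from second => "dg"
  Position 1: 'e' from first, 'h' from second => "eh"
  Position 2: 'a' from first, 'h' from second => "ah"
  Position 3: 'b' from first, 'f' from second => "bf"
Result: dgehahbf

dgehahbf


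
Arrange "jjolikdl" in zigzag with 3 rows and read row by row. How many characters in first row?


Zigzag "jjolikdl" into 3 rows:
Placing characters:
  'j' => row 0
  'j' => row 1
  'o' => row 2
  'l' => row 1
  'i' => row 0
  'k' => row 1
  'd' => row 2
  'l' => row 1
Rows:
  Row 0: "ji"
  Row 1: "jlkl"
  Row 2: "od"
First row length: 2

2


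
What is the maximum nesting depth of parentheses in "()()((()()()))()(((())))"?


Input: "()()((()()()))()(((())))"
Tracking depth:
  Position 0 '(': depth becomes 1
  Position 1 ')': depth becomes 0
  Position 2 '(': depth becomes 1
  Position 3 ')': depth becomes 0
  Position 4 '(': depth becomes 1
  Position 5 '(': depth becomes 2
  Position 6 '(': depth becomes 3
  Position 7 ')': depth becomes 2
  Position 8 '(': depth becomes 3
  Position 9 ')': depth becomes 2
  Position 10 '(': depth becomes 3
  Position 11 ')': depth becomes 2
  Position 12 ')': depth becomes 1
  Position 13 ')': depth becomes 0
  Position 14 '(': depth becomes 1
  Position 15 ')': depth becomes 0
  Position 16 '(': depth becomes 1
  Position 17 '(': depth becomes 2
  Position 18 '(': depth becomes 3
  Position 19 '(': depth becomes 4
  Position 20 ')': depth becomes 3
  Position 21 ')': depth becomes 2
  Position 22 ')': depth becomes 1
  Position 23 ')': depth becomes 0
Maximum depth reached: 4

4


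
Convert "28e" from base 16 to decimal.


Input: "28e" in base 16
Positional expansion:
  Digit '2' (value 2) x 16^2 = 512
  Digit '8' (value 8) x 16^1 = 128
  Digit 'e' (value 14) x 16^0 = 14
Sum = 654

654


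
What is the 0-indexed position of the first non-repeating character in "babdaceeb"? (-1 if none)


Input: babdaceeb
Character frequencies:
  'a': 2
  'b': 3
  'c': 1
  'd': 1
  'e': 2
Scanning left to right for freq == 1:
  Position 0 ('b'): freq=3, skip
  Position 1 ('a'): freq=2, skip
  Position 2 ('b'): freq=3, skip
  Position 3 ('d'): unique! => answer = 3

3


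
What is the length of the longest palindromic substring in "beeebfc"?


Input: "beeebfc"
Checking substrings for palindromes:
  [0:5] "beeeb" (len 5) => palindrome
  [1:4] "eee" (len 3) => palindrome
  [1:3] "ee" (len 2) => palindrome
  [2:4] "ee" (len 2) => palindrome
Longest palindromic substring: "beeeb" with length 5

5


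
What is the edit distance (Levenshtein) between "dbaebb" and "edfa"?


Computing edit distance: "dbaebb" -> "edfa"
DP table:
           e    d    f    a
      0    1    2    3    4
  d   1    1    1    2    3
  b   2    2    2    2    3
  a   3    3    3    3    2
  e   4    3    4    4    3
  b   5    4    4    5    4
  b   6    5    5    5    5
Edit distance = dp[6][4] = 5

5
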